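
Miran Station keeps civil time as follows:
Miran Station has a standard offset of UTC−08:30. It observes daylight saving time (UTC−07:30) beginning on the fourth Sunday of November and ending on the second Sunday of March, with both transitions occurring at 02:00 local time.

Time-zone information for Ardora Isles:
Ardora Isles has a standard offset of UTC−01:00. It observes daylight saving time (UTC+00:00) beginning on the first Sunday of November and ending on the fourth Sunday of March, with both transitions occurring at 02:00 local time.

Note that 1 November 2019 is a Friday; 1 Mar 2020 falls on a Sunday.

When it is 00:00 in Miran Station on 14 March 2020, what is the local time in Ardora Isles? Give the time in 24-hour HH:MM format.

08:30

1 November 2019 is a Friday, so the first Sunday is November 3 and the fourth is November 24.
1 March 2020 is a Sunday, so the first Sunday is March 1 and the second is March 8.
Daylight saving runs 24 November 2019 – 8 March 2020; 14 March 2020 is outside that window, so Miran Station is on standard time at UTC−08:30.
00:00 Miran Station + 8h30m = 08:30 UTC.
1 November 2019 is a Friday, so the first Sunday is November 3.
1 March 2020 is a Sunday, so the first Sunday is March 1 and the fourth is March 22.
At the standard offset (UTC−01:00), 08:30 UTC − 1h = 07:30 Ardora Isles standard time.
The standard-time date in Ardora Isles, 14 March 2020, falls between 3 November 2019 and 22 March 2020, so daylight saving is in effect and Ardora Isles is at UTC+00:00.
08:30 UTC + 0h = 08:30 Ardora Isles.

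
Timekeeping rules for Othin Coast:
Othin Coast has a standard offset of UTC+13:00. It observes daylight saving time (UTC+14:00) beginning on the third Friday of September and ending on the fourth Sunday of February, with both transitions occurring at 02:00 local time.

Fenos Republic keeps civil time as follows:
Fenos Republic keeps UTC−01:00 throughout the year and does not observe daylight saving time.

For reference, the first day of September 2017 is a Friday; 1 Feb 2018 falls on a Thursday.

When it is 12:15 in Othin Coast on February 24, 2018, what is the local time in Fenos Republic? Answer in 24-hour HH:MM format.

21:15

1 September 2017 is a Friday, so the first Friday is September 1 and the third is September 15.
1 February 2018 is a Thursday, so the first Sunday is February 4 and the fourth is February 25.
February 24, 2018 falls between 15 September 2017 and 25 February 2018, so daylight saving is in effect and Othin Coast is at UTC+14:00.
12:15 Othin Coast − 14h = 22:15 UTC (rolling into the previous day, 23 February 2018).
Fenos Republic has no daylight saving, so its offset is UTC−01:00 year-round.
22:15 UTC − 1h = 21:15 Fenos Republic.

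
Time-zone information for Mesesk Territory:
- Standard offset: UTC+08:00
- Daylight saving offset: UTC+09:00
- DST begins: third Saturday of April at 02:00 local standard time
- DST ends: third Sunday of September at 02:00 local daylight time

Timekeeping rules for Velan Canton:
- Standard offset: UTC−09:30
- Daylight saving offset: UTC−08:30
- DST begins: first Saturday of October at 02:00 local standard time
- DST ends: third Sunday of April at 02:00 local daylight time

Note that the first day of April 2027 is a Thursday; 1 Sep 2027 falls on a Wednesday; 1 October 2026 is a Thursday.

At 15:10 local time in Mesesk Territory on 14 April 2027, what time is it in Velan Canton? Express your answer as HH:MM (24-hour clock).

22:40

1 April 2027 is a Thursday, so the first Saturday is April 3 and the third is April 17.
1 September 2027 is a Wednesday, so the first Sunday is September 5 and the third is September 19.
Daylight saving runs 17 April – 19 September; 14 April 2027 is outside that window, so Mesesk Territory is on standard time at UTC+08:00.
15:10 Mesesk Territory − 8h = 07:10 UTC.
1 October 2026 is a Thursday, so the first Saturday is October 3.
1 April 2027 is a Thursday, so the first Sunday is April 4 and the third is April 18.
At the standard offset (UTC−09:30), 07:10 UTC − 9h30m = 21:40 Velan Canton standard time (rolling into the previous day, 13 April 2027).
Daylight saving runs 3 October 2026 – 18 April 2027; the standard-time date in Velan Canton, 13 April 2027, is inside that window, so Velan Canton is at UTC−08:30.
07:10 UTC − 8h30m = 22:40 Velan Canton (rolling into the previous day, 13 April 2027).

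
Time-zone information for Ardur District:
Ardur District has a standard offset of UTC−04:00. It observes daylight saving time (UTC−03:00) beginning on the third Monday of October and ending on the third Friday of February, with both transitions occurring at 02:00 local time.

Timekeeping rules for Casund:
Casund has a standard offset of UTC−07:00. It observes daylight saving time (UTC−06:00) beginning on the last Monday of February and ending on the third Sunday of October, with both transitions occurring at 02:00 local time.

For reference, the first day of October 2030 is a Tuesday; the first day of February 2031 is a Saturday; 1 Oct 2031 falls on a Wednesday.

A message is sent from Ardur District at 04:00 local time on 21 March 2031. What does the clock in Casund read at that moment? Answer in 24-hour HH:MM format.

1 October 2030 is a Tuesday, so the first Monday is October 7 and the third is October 21.
1 February 2031 is a Saturday, so the first Friday is February 7 and the third is February 21.
Daylight saving runs 21 October 2030 – 21 February 2031; 21 March 2031 is outside that window, so Ardur District is on standard time at UTC−04:00.
04:00 Ardur District + 4h = 08:00 UTC.
1 February 2031 is a Saturday, so Mondays fall on 3, 10, 17, 24; the last is February 24.
1 October 2031 is a Wednesday, so the first Sunday is October 5 and the third is October 19.
At the standard offset (UTC−07:00), 08:00 UTC − 7h = 01:00 Casund standard time.
The standard-time date in Casund, 21 March 2031, falls between 24 February and 19 October, so daylight saving is in effect and Casund is at UTC−06:00.
08:00 UTC − 6h = 02:00 Casund.

02:00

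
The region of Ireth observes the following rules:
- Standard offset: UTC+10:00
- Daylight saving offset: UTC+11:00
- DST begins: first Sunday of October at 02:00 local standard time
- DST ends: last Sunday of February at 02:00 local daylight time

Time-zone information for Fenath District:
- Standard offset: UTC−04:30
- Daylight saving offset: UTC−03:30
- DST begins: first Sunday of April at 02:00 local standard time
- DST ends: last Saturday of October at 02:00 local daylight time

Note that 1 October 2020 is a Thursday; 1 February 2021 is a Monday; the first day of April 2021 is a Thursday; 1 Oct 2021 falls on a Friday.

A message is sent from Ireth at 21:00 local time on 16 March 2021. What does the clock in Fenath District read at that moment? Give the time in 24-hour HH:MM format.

06:30

1 October 2020 is a Thursday, so the first Sunday is October 4.
1 February 2021 is a Monday, so Sundays fall on 7, 14, 21, 28; the last is February 28.
Daylight saving runs 4 October 2020 – 28 February 2021; 16 March 2021 is outside that window, so Ireth is on standard time at UTC+10:00.
21:00 Ireth − 10h = 11:00 UTC.
1 April 2021 is a Thursday, so the first Sunday is April 4.
1 October 2021 is a Friday, so Saturdays fall on 2, 9, 16, 23, 30; the last is October 30.
At the standard offset (UTC−04:30), 11:00 UTC − 4h30m = 06:30 Fenath District standard time.
Daylight saving runs 4 April – 30 October; the standard-time date in Fenath District, 16 March 2021, is outside that window, so Fenath District is on standard time at UTC−04:30.
11:00 UTC − 4h30m = 06:30 Fenath District.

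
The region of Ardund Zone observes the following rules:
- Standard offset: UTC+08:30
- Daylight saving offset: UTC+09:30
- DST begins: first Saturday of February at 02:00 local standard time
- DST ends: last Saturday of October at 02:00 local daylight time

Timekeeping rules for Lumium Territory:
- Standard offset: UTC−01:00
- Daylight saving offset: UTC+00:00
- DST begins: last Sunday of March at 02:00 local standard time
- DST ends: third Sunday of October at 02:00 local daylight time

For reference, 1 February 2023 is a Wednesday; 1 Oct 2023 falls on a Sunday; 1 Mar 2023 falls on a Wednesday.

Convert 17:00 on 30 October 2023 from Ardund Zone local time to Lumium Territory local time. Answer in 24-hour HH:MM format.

07:30

1 February 2023 is a Wednesday, so the first Saturday is February 4.
1 October 2023 is a Sunday, so Saturdays fall on 7, 14, 21, 28; the last is October 28.
Daylight saving runs 4 February – 28 October; 30 October 2023 is outside that window, so Ardund Zone is on standard time at UTC+08:30.
17:00 Ardund Zone − 8h30m = 08:30 UTC.
1 March 2023 is a Wednesday, so Sundays fall on 5, 12, 19, 26; the last is March 26.
1 October 2023 is a Sunday, so the first Sunday is October 1 and the third is October 15.
At the standard offset (UTC−01:00), 08:30 UTC − 1h = 07:30 Lumium Territory standard time.
Daylight saving runs 26 March – 15 October; the standard-time date in Lumium Territory, 30 October 2023, is outside that window, so Lumium Territory is on standard time at UTC−01:00.
08:30 UTC − 1h = 07:30 Lumium Territory.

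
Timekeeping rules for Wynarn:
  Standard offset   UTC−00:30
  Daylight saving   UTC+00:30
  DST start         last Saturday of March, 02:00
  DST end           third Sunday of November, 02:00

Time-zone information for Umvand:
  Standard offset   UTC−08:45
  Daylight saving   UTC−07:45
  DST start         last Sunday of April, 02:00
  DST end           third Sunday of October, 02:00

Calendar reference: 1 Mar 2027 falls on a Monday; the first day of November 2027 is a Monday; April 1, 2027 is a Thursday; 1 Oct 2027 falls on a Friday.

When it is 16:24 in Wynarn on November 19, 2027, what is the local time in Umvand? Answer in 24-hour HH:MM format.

1 March 2027 is a Monday, so Saturdays fall on 6, 13, 20, 27; the last is March 27.
1 November 2027 is a Monday, so the first Sunday is November 7 and the third is November 21.
Daylight saving runs 27 March – 21 November; November 19, 2027 is inside that window, so Wynarn is at UTC+00:30.
16:24 Wynarn − 0h30m = 15:54 UTC.
1 April 2027 is a Thursday, so Sundays fall on 4, 11, 18, 25; the last is April 25.
1 October 2027 is a Friday, so the first Sunday is October 3 and the third is October 17.
At the standard offset (UTC−08:45), 15:54 UTC − 8h45m = 07:09 Umvand standard time.
Daylight saving runs 25 April – 17 October; the standard-time date in Umvand, November 19, 2027, is outside that window, so Umvand is on standard time at UTC−08:45.
15:54 UTC − 8h45m = 07:09 Umvand.

07:09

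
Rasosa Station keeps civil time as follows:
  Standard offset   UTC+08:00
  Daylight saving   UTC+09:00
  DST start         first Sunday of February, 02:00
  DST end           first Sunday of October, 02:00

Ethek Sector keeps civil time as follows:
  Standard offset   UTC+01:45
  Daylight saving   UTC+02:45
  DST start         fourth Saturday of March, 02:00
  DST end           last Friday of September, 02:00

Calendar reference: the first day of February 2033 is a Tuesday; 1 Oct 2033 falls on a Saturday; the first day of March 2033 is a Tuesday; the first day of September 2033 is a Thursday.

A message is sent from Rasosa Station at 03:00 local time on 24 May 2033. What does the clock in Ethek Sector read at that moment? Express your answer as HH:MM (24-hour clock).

1 February 2033 is a Tuesday, so the first Sunday is February 6.
1 October 2033 is a Saturday, so the first Sunday is October 2.
Daylight saving runs 6 February – 2 October; 24 May 2033 is inside that window, so Rasosa Station is at UTC+09:00.
03:00 Rasosa Station − 9h = 18:00 UTC (rolling into the previous day, 23 May 2033).
1 March 2033 is a Tuesday, so the first Saturday is March 5 and the fourth is March 26.
1 September 2033 is a Thursday, so Fridays fall on 2, 9, 16, 23, 30; the last is September 30.
At the standard offset (UTC+01:45), 18:00 UTC + 1h45m = 19:45 Ethek Sector standard time.
Daylight saving runs 26 March – 30 September; the standard-time date in Ethek Sector, 23 May 2033, is inside that window, so Ethek Sector is at UTC+02:45.
18:00 UTC + 2h45m = 20:45 Ethek Sector.

20:45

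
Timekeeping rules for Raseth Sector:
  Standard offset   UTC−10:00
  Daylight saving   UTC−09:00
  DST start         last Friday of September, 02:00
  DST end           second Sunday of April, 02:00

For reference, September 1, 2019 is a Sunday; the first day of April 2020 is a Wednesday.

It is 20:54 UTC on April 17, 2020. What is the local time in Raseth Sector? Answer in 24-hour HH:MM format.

10:54

1 September 2019 is a Sunday, so Fridays fall on 6, 13, 20, 27; the last is September 27.
1 April 2020 is a Wednesday, so the first Sunday is April 5 and the second is April 12.
At the standard offset (UTC−10:00), 20:54 UTC − 10h = 10:54 Raseth Sector standard time.
The standard-time date in Raseth Sector, April 17, 2020, is outside the daylight-saving period (27 September 2019 – 12 April 2020), so Raseth Sector is on standard time, UTC−10:00.
20:54 UTC − 10h = 10:54 local.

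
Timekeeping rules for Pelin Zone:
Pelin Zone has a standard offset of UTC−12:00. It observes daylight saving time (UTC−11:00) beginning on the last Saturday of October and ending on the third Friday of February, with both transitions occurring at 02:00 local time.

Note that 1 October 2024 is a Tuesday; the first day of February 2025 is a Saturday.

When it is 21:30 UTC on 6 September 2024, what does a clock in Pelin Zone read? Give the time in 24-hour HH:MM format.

09:30

1 October 2024 is a Tuesday, so Saturdays fall on 5, 12, 19, 26; the last is October 26.
1 February 2025 is a Saturday, so the first Friday is February 7 and the third is February 21.
At the standard offset (UTC−12:00), 21:30 UTC − 12h = 09:30 Pelin Zone standard time.
The standard-time date in Pelin Zone, 6 September 2024, does not fall between 26 October 2024 and 21 February 2025, so daylight saving is not in effect and Pelin Zone is at UTC−12:00.
21:30 UTC − 12h = 09:30 local.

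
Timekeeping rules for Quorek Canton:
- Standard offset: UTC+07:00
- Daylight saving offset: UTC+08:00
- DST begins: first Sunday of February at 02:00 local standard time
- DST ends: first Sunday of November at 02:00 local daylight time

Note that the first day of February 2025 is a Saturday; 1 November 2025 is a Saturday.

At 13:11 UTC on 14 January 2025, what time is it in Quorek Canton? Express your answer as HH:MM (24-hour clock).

20:11

1 February 2025 is a Saturday, so the first Sunday is February 2.
1 November 2025 is a Saturday, so the first Sunday is November 2.
At the standard offset (UTC+07:00), 13:11 UTC + 7h = 20:11 Quorek Canton standard time.
Daylight saving runs 2 February – 2 November; the standard-time date in Quorek Canton, 14 January 2025, is outside that window, so Quorek Canton is on standard time at UTC+07:00.
13:11 UTC + 7h = 20:11 local.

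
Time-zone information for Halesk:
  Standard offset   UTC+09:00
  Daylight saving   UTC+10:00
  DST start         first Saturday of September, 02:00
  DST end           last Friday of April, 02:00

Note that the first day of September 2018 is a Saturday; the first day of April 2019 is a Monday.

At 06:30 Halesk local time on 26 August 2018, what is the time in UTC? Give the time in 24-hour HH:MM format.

1 September 2018 is a Saturday, so the first Saturday is September 1.
1 April 2019 is a Monday, so Fridays fall on 5, 12, 19, 26; the last is April 26.
Daylight saving runs 1 September 2018 – 26 April 2019; 26 August 2018 is outside that window, so Halesk is on standard time at UTC+09:00.
06:30 local − 9h = 21:30 UTC (rolling into the previous day, 25 August 2018).

21:30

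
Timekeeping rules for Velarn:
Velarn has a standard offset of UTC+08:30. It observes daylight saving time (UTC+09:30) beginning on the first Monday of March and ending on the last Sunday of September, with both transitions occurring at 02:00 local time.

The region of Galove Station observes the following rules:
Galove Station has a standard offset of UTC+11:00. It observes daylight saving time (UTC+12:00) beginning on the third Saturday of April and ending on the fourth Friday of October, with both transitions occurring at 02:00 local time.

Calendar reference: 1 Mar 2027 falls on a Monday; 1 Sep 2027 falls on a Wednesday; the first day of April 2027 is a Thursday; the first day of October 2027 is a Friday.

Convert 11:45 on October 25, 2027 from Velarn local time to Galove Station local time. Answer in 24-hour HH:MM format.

1 March 2027 is a Monday, so the first Monday is March 1.
1 September 2027 is a Wednesday, so Sundays fall on 5, 12, 19, 26; the last is September 26.
Daylight saving runs 1 March – 26 September; October 25, 2027 is outside that window, so Velarn is on standard time at UTC+08:30.
11:45 Velarn − 8h30m = 03:15 UTC.
1 April 2027 is a Thursday, so the first Saturday is April 3 and the third is April 17.
1 October 2027 is a Friday, so the first Friday is October 1 and the fourth is October 22.
At the standard offset (UTC+11:00), 03:15 UTC + 11h = 14:15 Galove Station standard time.
The standard-time date in Galove Station, October 25, 2027, is outside the daylight-saving period (17 April – 22 October), so Galove Station is on standard time, UTC+11:00.
03:15 UTC + 11h = 14:15 Galove Station.

14:15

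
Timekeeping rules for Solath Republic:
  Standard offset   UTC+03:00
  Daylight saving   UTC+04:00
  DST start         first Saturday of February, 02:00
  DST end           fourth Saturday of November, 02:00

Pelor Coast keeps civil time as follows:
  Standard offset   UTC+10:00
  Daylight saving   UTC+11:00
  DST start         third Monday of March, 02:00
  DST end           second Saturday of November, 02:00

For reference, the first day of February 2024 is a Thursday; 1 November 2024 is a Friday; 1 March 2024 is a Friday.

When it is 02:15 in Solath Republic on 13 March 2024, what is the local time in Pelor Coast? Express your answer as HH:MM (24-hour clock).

08:15

1 February 2024 is a Thursday, so the first Saturday is February 3.
1 November 2024 is a Friday, so the first Saturday is November 2 and the fourth is November 23.
13 March 2024 falls between 3 February and 23 November, so daylight saving is in effect and Solath Republic is at UTC+04:00.
02:15 Solath Republic − 4h = 22:15 UTC (rolling into the previous day, 12 March 2024).
1 March 2024 is a Friday, so the first Monday is March 4 and the third is March 18.
1 November 2024 is a Friday, so the first Saturday is November 2 and the second is November 9.
At the standard offset (UTC+10:00), 22:15 UTC + 10h = 08:15 Pelor Coast standard time (rolling into the next day, 13 March 2024).
The standard-time date in Pelor Coast, 13 March 2024, does not fall between 18 March and 9 November, so daylight saving is not in effect and Pelor Coast is at UTC+10:00.
22:15 UTC + 10h = 08:15 Pelor Coast (rolling into the next day, 13 March 2024).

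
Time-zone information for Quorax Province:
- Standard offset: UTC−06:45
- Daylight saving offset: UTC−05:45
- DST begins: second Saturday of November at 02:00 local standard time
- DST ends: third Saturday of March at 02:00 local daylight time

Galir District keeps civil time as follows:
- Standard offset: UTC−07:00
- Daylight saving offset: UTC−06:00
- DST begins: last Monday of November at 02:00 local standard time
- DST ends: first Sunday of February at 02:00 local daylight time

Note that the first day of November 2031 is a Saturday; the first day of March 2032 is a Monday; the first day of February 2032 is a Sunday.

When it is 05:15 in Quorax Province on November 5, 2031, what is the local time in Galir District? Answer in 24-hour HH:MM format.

05:00

1 November 2031 is a Saturday, so the first Saturday is November 1 and the second is November 8.
1 March 2032 is a Monday, so the first Saturday is March 6 and the third is March 20.
November 5, 2031 is outside the daylight-saving period (8 November 2031 – 20 March 2032), so Quorax Province is on standard time, UTC−06:45.
05:15 Quorax Province + 6h45m = 12:00 UTC.
1 November 2031 is a Saturday, so Mondays fall on 3, 10, 17, 24; the last is November 24.
1 February 2032 is a Sunday, so the first Sunday is February 1.
At the standard offset (UTC−07:00), 12:00 UTC − 7h = 05:00 Galir District standard time.
The standard-time date in Galir District, November 5, 2031, does not fall between 24 November 2031 and 1 February 2032, so daylight saving is not in effect and Galir District is at UTC−07:00.
12:00 UTC − 7h = 05:00 Galir District.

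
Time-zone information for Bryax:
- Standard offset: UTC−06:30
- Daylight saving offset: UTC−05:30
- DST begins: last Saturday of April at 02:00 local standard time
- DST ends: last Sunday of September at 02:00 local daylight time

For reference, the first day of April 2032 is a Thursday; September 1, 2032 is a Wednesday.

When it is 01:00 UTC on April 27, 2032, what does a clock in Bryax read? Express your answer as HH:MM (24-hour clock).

1 April 2032 is a Thursday, so Saturdays fall on 3, 10, 17, 24; the last is April 24.
1 September 2032 is a Wednesday, so Sundays fall on 5, 12, 19, 26; the last is September 26.
At the standard offset (UTC−06:30), 01:00 UTC − 6h30m = 18:30 Bryax standard time (rolling into the previous day, 26 April 2032).
The standard-time date in Bryax, April 26, 2032, lies within the daylight-saving period (24 April – 26 September), so Bryax is on daylight time, UTC−05:30.
01:00 UTC − 5h30m = 19:30 local (rolling into the previous day, 26 April 2032).

19:30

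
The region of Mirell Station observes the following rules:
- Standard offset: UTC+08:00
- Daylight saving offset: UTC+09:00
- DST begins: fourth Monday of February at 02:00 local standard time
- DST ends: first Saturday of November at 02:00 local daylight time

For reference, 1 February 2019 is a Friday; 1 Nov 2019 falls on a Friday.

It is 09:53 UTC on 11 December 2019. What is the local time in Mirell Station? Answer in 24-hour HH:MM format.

17:53

1 February 2019 is a Friday, so the first Monday is February 4 and the fourth is February 25.
1 November 2019 is a Friday, so the first Saturday is November 2.
At the standard offset (UTC+08:00), 09:53 UTC + 8h = 17:53 Mirell Station standard time.
Daylight saving runs 25 February – 2 November; the standard-time date in Mirell Station, 11 December 2019, is outside that window, so Mirell Station is on standard time at UTC+08:00.
09:53 UTC + 8h = 17:53 local.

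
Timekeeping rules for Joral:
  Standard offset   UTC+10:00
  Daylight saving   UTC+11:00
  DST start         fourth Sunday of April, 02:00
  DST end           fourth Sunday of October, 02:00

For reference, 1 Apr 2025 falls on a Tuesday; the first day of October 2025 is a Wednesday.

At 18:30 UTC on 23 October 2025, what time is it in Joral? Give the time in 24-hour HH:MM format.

1 April 2025 is a Tuesday, so the first Sunday is April 6 and the fourth is April 27.
1 October 2025 is a Wednesday, so the first Sunday is October 5 and the fourth is October 26.
At the standard offset (UTC+10:00), 18:30 UTC + 10h = 04:30 Joral standard time (rolling into the next day, 24 October 2025).
The standard-time date in Joral, 24 October 2025, lies within the daylight-saving period (27 April – 26 October), so Joral is on daylight time, UTC+11:00.
18:30 UTC + 11h = 05:30 local (rolling into the next day, 24 October 2025).

05:30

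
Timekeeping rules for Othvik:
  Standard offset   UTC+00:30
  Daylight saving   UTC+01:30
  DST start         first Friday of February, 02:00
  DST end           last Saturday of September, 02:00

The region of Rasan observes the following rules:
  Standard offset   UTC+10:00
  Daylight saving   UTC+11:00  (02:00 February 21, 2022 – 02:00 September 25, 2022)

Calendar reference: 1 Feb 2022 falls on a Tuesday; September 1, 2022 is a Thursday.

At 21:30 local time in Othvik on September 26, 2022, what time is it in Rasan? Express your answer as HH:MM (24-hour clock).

1 February 2022 is a Tuesday, so the first Friday is February 4.
1 September 2022 is a Thursday, so Saturdays fall on 3, 10, 17, 24; the last is September 24.
Daylight saving runs 4 February – 24 September; September 26, 2022 is outside that window, so Othvik is on standard time at UTC+00:30.
21:30 Othvik − 0h30m = 21:00 UTC.
At the standard offset (UTC+10:00), 21:00 UTC + 10h = 07:00 Rasan standard time (rolling into the next day, 27 September 2022).
Daylight saving runs 21 February – 25 September; the standard-time date in Rasan, September 27, 2022, is outside that window, so Rasan is on standard time at UTC+10:00.
21:00 UTC + 10h = 07:00 Rasan (rolling into the next day, 27 September 2022).

07:00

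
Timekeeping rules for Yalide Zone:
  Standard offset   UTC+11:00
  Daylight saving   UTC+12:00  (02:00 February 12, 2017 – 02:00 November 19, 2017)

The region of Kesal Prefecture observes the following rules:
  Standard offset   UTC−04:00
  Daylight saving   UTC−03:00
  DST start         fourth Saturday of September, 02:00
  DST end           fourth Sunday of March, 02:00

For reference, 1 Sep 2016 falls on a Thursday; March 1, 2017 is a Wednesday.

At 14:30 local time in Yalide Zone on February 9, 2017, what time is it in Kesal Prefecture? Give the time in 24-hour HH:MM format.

00:30

February 9, 2017 does not fall between 12 February and 19 November, so daylight saving is not in effect and Yalide Zone is at UTC+11:00.
14:30 Yalide Zone − 11h = 03:30 UTC.
1 September 2016 is a Thursday, so the first Saturday is September 3 and the fourth is September 24.
1 March 2017 is a Wednesday, so the first Sunday is March 5 and the fourth is March 26.
At the standard offset (UTC−04:00), 03:30 UTC − 4h = 23:30 Kesal Prefecture standard time (rolling into the previous day, 8 February 2017).
Daylight saving runs 24 September 2016 – 26 March 2017; the standard-time date in Kesal Prefecture, February 8, 2017, is inside that window, so Kesal Prefecture is at UTC−03:00.
03:30 UTC − 3h = 00:30 Kesal Prefecture.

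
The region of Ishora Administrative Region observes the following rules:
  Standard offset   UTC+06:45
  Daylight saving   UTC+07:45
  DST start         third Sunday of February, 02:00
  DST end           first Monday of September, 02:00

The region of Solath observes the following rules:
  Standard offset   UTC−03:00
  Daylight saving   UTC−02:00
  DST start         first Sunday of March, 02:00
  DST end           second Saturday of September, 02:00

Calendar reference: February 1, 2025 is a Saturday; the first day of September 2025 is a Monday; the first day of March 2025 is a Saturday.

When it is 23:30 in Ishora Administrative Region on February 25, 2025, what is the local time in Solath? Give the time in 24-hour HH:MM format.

12:45

1 February 2025 is a Saturday, so the first Sunday is February 2 and the third is February 16.
1 September 2025 is a Monday, so the first Monday is September 1.
February 25, 2025 lies within the daylight-saving period (16 February – 1 September), so Ishora Administrative Region is on daylight time, UTC+07:45.
23:30 Ishora Administrative Region − 7h45m = 15:45 UTC.
1 March 2025 is a Saturday, so the first Sunday is March 2.
1 September 2025 is a Monday, so the first Saturday is September 6 and the second is September 13.
At the standard offset (UTC−03:00), 15:45 UTC − 3h = 12:45 Solath standard time.
The standard-time date in Solath, February 25, 2025, does not fall between 2 March and 13 September, so daylight saving is not in effect and Solath is at UTC−03:00.
15:45 UTC − 3h = 12:45 Solath.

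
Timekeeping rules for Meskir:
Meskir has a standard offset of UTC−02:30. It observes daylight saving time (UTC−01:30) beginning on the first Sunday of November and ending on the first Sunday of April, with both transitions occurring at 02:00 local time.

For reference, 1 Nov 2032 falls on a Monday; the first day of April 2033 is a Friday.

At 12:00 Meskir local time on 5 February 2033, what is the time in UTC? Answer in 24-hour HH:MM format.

13:30

1 November 2032 is a Monday, so the first Sunday is November 7.
1 April 2033 is a Friday, so the first Sunday is April 3.
5 February 2033 lies within the daylight-saving period (7 November 2032 – 3 April 2033), so Meskir is on daylight time, UTC−01:30.
12:00 local + 1h30m = 13:30 UTC.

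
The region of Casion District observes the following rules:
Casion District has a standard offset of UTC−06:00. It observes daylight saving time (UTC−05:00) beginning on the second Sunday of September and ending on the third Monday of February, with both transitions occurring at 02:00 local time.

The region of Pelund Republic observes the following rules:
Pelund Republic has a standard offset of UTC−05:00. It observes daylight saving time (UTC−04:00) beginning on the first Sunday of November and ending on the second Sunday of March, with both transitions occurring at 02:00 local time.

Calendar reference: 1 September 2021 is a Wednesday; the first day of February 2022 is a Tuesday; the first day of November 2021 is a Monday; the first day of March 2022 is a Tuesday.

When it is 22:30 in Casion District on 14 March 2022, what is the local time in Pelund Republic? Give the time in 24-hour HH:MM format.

23:30

1 September 2021 is a Wednesday, so the first Sunday is September 5 and the second is September 12.
1 February 2022 is a Tuesday, so the first Monday is February 7 and the third is February 21.
Daylight saving runs 12 September 2021 – 21 February 2022; 14 March 2022 is outside that window, so Casion District is on standard time at UTC−06:00.
22:30 Casion District + 6h = 04:30 UTC (rolling into the next day, 15 March 2022).
1 November 2021 is a Monday, so the first Sunday is November 7.
1 March 2022 is a Tuesday, so the first Sunday is March 6 and the second is March 13.
At the standard offset (UTC−05:00), 04:30 UTC − 5h = 23:30 Pelund Republic standard time (rolling into the previous day, 14 March 2022).
Daylight saving runs 7 November 2021 – 13 March 2022; the standard-time date in Pelund Republic, 14 March 2022, is outside that window, so Pelund Republic is on standard time at UTC−05:00.
04:30 UTC − 5h = 23:30 Pelund Republic (rolling into the previous day, 14 March 2022).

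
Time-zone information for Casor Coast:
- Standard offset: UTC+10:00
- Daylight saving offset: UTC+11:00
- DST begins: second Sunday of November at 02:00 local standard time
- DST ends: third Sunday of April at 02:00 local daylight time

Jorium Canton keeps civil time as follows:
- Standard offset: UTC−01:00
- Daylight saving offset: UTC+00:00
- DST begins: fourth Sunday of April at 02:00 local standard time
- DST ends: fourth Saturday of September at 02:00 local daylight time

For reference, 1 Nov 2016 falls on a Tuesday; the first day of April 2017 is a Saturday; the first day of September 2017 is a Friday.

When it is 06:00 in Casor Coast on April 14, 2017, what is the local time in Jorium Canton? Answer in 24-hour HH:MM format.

1 November 2016 is a Tuesday, so the first Sunday is November 6 and the second is November 13.
1 April 2017 is a Saturday, so the first Sunday is April 2 and the third is April 16.
April 14, 2017 lies within the daylight-saving period (13 November 2016 – 16 April 2017), so Casor Coast is on daylight time, UTC+11:00.
06:00 Casor Coast − 11h = 19:00 UTC (rolling into the previous day, 13 April 2017).
1 April 2017 is a Saturday, so the first Sunday is April 2 and the fourth is April 23.
1 September 2017 is a Friday, so the first Saturday is September 2 and the fourth is September 23.
At the standard offset (UTC−01:00), 19:00 UTC − 1h = 18:00 Jorium Canton standard time.
The standard-time date in Jorium Canton, April 13, 2017, is outside the daylight-saving period (23 April – 23 September), so Jorium Canton is on standard time, UTC−01:00.
19:00 UTC − 1h = 18:00 Jorium Canton.

18:00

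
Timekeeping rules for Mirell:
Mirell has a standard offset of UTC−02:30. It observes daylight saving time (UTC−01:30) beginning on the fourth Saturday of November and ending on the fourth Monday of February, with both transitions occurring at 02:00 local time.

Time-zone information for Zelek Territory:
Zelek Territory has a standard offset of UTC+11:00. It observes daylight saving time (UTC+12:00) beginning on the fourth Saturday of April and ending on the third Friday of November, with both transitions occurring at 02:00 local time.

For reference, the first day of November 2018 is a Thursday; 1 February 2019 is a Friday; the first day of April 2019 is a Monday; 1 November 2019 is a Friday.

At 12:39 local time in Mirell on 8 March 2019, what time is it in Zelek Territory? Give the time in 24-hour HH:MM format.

02:09

1 November 2018 is a Thursday, so the first Saturday is November 3 and the fourth is November 24.
1 February 2019 is a Friday, so the first Monday is February 4 and the fourth is February 25.
8 March 2019 is outside the daylight-saving period (24 November 2018 – 25 February 2019), so Mirell is on standard time, UTC−02:30.
12:39 Mirell + 2h30m = 15:09 UTC.
1 April 2019 is a Monday, so the first Saturday is April 6 and the fourth is April 27.
1 November 2019 is a Friday, so the first Friday is November 1 and the third is November 15.
At the standard offset (UTC+11:00), 15:09 UTC + 11h = 02:09 Zelek Territory standard time (rolling into the next day, 9 March 2019).
The standard-time date in Zelek Territory, 9 March 2019, is outside the daylight-saving period (27 April – 15 November), so Zelek Territory is on standard time, UTC+11:00.
15:09 UTC + 11h = 02:09 Zelek Territory (rolling into the next day, 9 March 2019).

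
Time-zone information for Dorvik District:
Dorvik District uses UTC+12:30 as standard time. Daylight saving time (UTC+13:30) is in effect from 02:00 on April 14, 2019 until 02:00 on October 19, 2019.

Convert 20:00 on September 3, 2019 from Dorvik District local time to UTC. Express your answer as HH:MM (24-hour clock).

06:30

September 3, 2019 falls between 14 April and 19 October, so daylight saving is in effect and Dorvik District is at UTC+13:30.
20:00 local − 13h30m = 06:30 UTC.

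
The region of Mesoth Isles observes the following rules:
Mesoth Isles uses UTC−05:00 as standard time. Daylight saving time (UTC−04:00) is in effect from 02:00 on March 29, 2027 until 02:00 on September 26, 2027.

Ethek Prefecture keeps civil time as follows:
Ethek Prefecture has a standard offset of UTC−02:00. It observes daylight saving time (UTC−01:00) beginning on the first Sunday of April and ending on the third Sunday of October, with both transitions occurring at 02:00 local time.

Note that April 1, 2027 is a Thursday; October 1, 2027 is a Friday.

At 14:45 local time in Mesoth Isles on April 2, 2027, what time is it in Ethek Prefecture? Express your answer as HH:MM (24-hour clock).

April 2, 2027 falls between 29 March and 26 September, so daylight saving is in effect and Mesoth Isles is at UTC−04:00.
14:45 Mesoth Isles + 4h = 18:45 UTC.
1 April 2027 is a Thursday, so the first Sunday is April 4.
1 October 2027 is a Friday, so the first Sunday is October 3 and the third is October 17.
At the standard offset (UTC−02:00), 18:45 UTC − 2h = 16:45 Ethek Prefecture standard time.
Daylight saving runs 4 April – 17 October; the standard-time date in Ethek Prefecture, April 2, 2027, is outside that window, so Ethek Prefecture is on standard time at UTC−02:00.
18:45 UTC − 2h = 16:45 Ethek Prefecture.

16:45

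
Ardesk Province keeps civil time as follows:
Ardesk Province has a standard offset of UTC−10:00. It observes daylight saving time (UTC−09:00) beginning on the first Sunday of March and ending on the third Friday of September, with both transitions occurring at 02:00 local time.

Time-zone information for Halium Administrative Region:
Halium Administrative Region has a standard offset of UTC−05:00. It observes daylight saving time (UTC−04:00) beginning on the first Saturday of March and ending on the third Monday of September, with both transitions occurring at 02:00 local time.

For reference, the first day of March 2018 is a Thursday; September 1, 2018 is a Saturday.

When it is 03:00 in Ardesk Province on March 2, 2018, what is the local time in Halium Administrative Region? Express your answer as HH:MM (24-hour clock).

1 March 2018 is a Thursday, so the first Sunday is March 4.
1 September 2018 is a Saturday, so the first Friday is September 7 and the third is September 21.
March 2, 2018 is outside the daylight-saving period (4 March – 21 September), so Ardesk Province is on standard time, UTC−10:00.
03:00 Ardesk Province + 10h = 13:00 UTC.
1 March 2018 is a Thursday, so the first Saturday is March 3.
1 September 2018 is a Saturday, so the first Monday is September 3 and the third is September 17.
At the standard offset (UTC−05:00), 13:00 UTC − 5h = 08:00 Halium Administrative Region standard time.
The standard-time date in Halium Administrative Region, March 2, 2018, is outside the daylight-saving period (3 March – 17 September), so Halium Administrative Region is on standard time, UTC−05:00.
13:00 UTC − 5h = 08:00 Halium Administrative Region.

08:00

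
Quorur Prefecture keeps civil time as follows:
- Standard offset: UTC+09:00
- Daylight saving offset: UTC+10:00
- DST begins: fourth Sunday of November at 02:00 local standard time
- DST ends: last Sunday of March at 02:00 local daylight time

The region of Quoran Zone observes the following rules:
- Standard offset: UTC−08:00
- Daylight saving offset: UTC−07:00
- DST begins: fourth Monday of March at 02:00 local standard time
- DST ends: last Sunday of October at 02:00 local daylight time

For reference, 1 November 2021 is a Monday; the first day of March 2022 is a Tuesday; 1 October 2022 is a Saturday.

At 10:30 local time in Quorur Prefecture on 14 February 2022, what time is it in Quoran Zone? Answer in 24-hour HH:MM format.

1 November 2021 is a Monday, so the first Sunday is November 7 and the fourth is November 28.
1 March 2022 is a Tuesday, so Sundays fall on 6, 13, 20, 27; the last is March 27.
Daylight saving runs 28 November 2021 – 27 March 2022; 14 February 2022 is inside that window, so Quorur Prefecture is at UTC+10:00.
10:30 Quorur Prefecture − 10h = 00:30 UTC.
1 March 2022 is a Tuesday, so the first Monday is March 7 and the fourth is March 28.
1 October 2022 is a Saturday, so Sundays fall on 2, 9, 16, 23, 30; the last is October 30.
At the standard offset (UTC−08:00), 00:30 UTC − 8h = 16:30 Quoran Zone standard time (rolling into the previous day, 13 February 2022).
The standard-time date in Quoran Zone, 13 February 2022, does not fall between 28 March and 30 October, so daylight saving is not in effect and Quoran Zone is at UTC−08:00.
00:30 UTC − 8h = 16:30 Quoran Zone (rolling into the previous day, 13 February 2022).

16:30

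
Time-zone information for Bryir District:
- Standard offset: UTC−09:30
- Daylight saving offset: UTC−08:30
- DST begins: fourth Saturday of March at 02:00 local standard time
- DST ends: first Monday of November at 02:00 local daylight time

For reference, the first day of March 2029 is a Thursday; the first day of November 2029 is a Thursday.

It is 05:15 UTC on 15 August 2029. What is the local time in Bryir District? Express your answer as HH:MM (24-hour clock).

1 March 2029 is a Thursday, so the first Saturday is March 3 and the fourth is March 24.
1 November 2029 is a Thursday, so the first Monday is November 5.
At the standard offset (UTC−09:30), 05:15 UTC − 9h30m = 19:45 Bryir District standard time (rolling into the previous day, 14 August 2029).
Daylight saving runs 24 March – 5 November; the standard-time date in Bryir District, 14 August 2029, is inside that window, so Bryir District is at UTC−08:30.
05:15 UTC − 8h30m = 20:45 local (rolling into the previous day, 14 August 2029).

20:45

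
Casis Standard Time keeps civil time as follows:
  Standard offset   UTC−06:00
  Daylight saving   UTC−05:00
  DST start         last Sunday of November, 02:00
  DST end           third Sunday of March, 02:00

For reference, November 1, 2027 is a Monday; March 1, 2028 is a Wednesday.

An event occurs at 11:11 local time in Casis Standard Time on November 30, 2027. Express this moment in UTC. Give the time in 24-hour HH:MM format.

16:11

1 November 2027 is a Monday, so Sundays fall on 7, 14, 21, 28; the last is November 28.
1 March 2028 is a Wednesday, so the first Sunday is March 5 and the third is March 19.
November 30, 2027 lies within the daylight-saving period (28 November 2027 – 19 March 2028), so Casis Standard Time is on daylight time, UTC−05:00.
11:11 local + 5h = 16:11 UTC.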